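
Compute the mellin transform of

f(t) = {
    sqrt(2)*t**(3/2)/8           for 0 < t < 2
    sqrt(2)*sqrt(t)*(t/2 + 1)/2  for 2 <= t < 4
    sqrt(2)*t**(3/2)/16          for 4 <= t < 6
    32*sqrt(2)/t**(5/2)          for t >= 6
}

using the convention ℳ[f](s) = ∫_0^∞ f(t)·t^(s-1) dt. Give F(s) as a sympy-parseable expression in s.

2**s*(270*2**(s + 1/2)*(s - 5/2)*(s + 1/2) + 108*2**(s + 1/2)*(s - 5/2) + 81*3**(s + 1/2)*(s - 5/2)*(s + 1/2) - 32*3**(s + 1/2)*(s + 1/2)*(s + 3/2) - 108*s - 162*(s - 5/2)*(s + 1/2) + 270)/(108*(s - 5/2)*(s + 1/2)*(s + 3/2))
  -3/2 < Re(s) < 5/2

strip the common scale on t: t**(3/2)/2 on [0, 1); sqrt(t)*(t + 1) on [1, 2); t**(3/2)/4 on [2, 3); …
peel off the shared t-power: t/2 on [0, 1); t + 1 on [1, 2); t/4 on [2, 3); …
back out the common scale on t: t on [0, 1/2); 2*t + 1 on [1/2, 1); t/2 on [1, 3/2); …
split f at 2, 4, 6: ℳ[f](s) collects 4 kernel integrals
for t in [0, 2): the term is ∫ sqrt(2)*t**(3/2)/8·t^(s-1)
segment [2, 4) carries sqrt(2)*sqrt(t)*(t/2 + 1)/2; integrate it
piece [4, 6): integrate sqrt(2)*t**(3/2)/16 against the kernel
∫ over [6, ∞) of 32*sqrt(2)/t**(5/2)·t^(s-1) joins the sum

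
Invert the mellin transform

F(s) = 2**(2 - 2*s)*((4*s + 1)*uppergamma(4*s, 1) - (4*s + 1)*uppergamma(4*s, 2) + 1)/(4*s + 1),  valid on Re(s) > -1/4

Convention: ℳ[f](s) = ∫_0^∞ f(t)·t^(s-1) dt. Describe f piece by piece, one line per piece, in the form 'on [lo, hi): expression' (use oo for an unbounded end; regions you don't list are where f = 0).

invert the power substitution to get sqrt(2)*sqrt(t) on [0, 1/2); exp(-sqrt(2)*sqrt(t)) on [1/2, 2)
reversing the common scale on t: sqrt(t) on [0, 1); exp(-sqrt(t)) on [1, 4)
remove the power substitution first: t on [0, 1); exp(-t) on [1, 2)
breakpoints 1/4: one integral from each of the 2 segments
over [0, 1/4), the kernel integral of sqrt(2)*t**(1/4) enters the sum
∫ over [1/4, 4) of exp(-sqrt(2)*t**(1/4))·t^(s-1) joins the sum

on [0, 1/4): sqrt(2)*t**(1/4)
on [1/4, 4): exp(-sqrt(2)*t**(1/4))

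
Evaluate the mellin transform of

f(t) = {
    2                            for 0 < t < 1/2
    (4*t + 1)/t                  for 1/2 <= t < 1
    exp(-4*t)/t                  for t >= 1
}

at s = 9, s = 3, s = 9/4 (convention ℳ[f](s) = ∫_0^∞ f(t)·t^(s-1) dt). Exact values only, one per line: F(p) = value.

F(9) = 16319*exp(-4)/4096 + 3493/6144
F(3) = 5*exp(-4)/16 + 13/8
F(9/4) = -14*2**(3/4)/45 + sqrt(2)*uppergamma(5/4, 4)/8 + 116/45

back out the shared t-power: 2*t on [0, 1/2); 4*t + 1 on [1/2, 1); exp(-4*t) on [1, ∞)
strip the common scale on t: t on [0, 1); 2*t + 1 on [1, 2); exp(-2*t) on [2, ∞)
cuts at 1/2, 1: linearity sums the 3 kernel integrals
between 0 and 1/2 the integrand is 2·t^(s-1)
segment [1/2, 1) carries (4*t + 1)/t; integrate it
segment 1 to ∞ holds exp(-4*t)/t; add its integral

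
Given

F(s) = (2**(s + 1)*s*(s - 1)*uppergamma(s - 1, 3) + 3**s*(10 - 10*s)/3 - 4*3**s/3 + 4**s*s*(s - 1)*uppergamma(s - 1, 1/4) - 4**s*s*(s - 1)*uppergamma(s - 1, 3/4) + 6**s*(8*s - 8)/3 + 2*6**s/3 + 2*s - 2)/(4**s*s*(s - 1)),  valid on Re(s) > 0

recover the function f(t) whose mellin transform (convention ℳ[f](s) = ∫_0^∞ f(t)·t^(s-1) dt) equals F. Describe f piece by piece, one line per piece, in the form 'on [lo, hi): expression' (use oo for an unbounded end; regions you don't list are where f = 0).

on [0, 1/4): 2
on [1/4, 3/4): exp(-t)/t
on [3/4, 3/2): (2*t + 1)/t
on [3/2, oo): exp(-2*t)/t

the shared t-power comes off first: 2*t on [0, 1/4); exp(-t) on [1/4, 3/4); 2*t + 1 on [3/4, 3/2); …
reversing the common scale on t: t on [0, 1/2); exp(-t/2) on [1/2, 3/2); t + 1 on [3/2, 3); …
along the cuts 1/4, 3/4, 3/2, ℳ[f](s) splits into 4 integrals
∫ 2·t^(s-1) over [0, 1/4)
on [1/4, 3/4): add ∫ exp(-t)/t·t^(s-1) dt
on [3/4, 3/2): add ∫ (2*t + 1)/t·t^(s-1) dt
over [3/2, ∞), the kernel integral of exp(-2*t)/t enters the sum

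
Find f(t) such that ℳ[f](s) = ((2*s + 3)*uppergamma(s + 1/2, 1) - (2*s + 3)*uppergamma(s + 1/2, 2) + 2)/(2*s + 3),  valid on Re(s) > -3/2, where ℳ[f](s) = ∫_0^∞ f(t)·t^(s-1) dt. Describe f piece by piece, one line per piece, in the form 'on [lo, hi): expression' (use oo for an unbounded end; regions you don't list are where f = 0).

back out the shared t-power: t on [0, 1); exp(-t) on [1, 2)
split f at 1: ℳ[f](s) collects 2 kernel integrals
∫ over [0, 1) of t**(3/2)·t^(s-1) joins the sum
piece [1, 2): integrate sqrt(t)*exp(-t) against the kernel

on [0, 1): t**(3/2)
on [1, 2): sqrt(t)*exp(-t)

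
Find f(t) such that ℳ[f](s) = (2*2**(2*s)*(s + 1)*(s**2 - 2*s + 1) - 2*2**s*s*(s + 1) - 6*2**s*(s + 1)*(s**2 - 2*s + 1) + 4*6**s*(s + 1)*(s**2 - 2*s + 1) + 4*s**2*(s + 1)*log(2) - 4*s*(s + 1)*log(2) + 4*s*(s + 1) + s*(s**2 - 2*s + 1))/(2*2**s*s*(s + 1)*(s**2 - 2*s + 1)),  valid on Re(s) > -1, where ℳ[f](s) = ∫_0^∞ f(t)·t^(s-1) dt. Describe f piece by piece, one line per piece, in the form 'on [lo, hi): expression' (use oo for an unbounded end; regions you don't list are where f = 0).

integrate the 4 segments split at 1/2, 1, 2, then add the results
on [0, 1/2) integrate f = t against the kernel
between 1/2 and 1 the integrand is log(t)/t·t^(s-1)
[1, 2) adds the kernel integral of 3
∫ over [2, 3) of 2·t^(s-1) joins the sum

on [0, 1/2): t
on [1/2, 1): log(t)/t
on [1, 2): 3
on [2, 3): 2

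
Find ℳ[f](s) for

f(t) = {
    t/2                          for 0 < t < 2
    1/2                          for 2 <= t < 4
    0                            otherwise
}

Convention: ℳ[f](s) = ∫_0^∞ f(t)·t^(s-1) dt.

2**s*(2**s*(s + 1) + s - 1)/(2*s*(s + 1))
  Re(s) > -1

undo the common scale on t: t on [0, 1); 1/2 on [1, 2)
decompose at 2; ℳ[f](s) sums the 2 pieces' integrals
between 0 and 2 the integrand is t/2·t^(s-1)
between 2 and 4 the integrand is 1/2·t^(s-1)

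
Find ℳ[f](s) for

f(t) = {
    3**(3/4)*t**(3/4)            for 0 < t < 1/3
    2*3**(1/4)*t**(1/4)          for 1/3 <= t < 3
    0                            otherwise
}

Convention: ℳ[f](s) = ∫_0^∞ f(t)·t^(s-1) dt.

4*(2*3**(2*s + 1/2)*(4*s + 3) - 4*s - 5)/(3**s*(4*s + 1)*(4*s + 3))
  Re(s) > -3/4

the common scale on t comes off first: t**(3/4) on [0, 1); 2*t**(1/4) on [1, 9)
reversing the power substitution: t**(3/2) on [0, 1); 2*sqrt(t) on [1, 3)
breakpoints 1/3: one integral from each of the 2 segments
[0, 1/3) adds the kernel integral of 3**(3/4)*t**(3/4)
between 1/3 and 3 the integrand is 2*3**(1/4)*t**(1/4)·t^(s-1)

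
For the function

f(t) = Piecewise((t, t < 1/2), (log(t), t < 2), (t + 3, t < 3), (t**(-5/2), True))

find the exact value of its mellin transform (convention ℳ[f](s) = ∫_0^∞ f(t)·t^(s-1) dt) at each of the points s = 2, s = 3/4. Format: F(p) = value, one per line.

slice at 1/2, 2, 3, transform all 4 pieces, and sum them
for t in [0, 1/2): the term is ∫ t·t^(s-1)
over [1/2, 2), the kernel integral of log(t) enters the sum
on [2, 3): add ∫ (t + 3)·t^(s-1) dt
the [3, ∞) slice contributes ∫ t**(-5/2)·t^(s-1) dt

F(2) = 2*sqrt(3)/3 + 17*log(2)/8 + 207/16
F(3/4) = 2**(1/4)*(-436*sqrt(2) + 2*2**(3/4)*3**(1/4) + 65 + log(2**(42 + 84*sqrt(2))) + 180*6**(3/4))/63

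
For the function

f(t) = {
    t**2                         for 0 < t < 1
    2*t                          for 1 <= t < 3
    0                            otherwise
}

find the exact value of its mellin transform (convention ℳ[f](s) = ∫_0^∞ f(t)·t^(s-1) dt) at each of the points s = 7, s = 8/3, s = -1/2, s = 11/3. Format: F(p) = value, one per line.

invert the power substitution to get t**4 on [0, 1); 2*t**2 on [1, sqrt(3))
undo the shared t-power: t**3 on [0, 1); 2*t on [1, sqrt(3))
undo the power substitution: t**(3/2) on [0, 1); 2*sqrt(t) on [1, 3)
slice at 1, transform all 2 pieces, and sum them
segment 0 to 1 holds t**2; add its integral
over [1, 3), the kernel integral of 2*t enters the sum

F(7) = 14761/9
F(8/3) = -51/154 + 162*3**(2/3)/11
F(-1/2) = -10/3 + 4*sqrt(3)
F(11/3) = -30/119 + 243*3**(2/3)/7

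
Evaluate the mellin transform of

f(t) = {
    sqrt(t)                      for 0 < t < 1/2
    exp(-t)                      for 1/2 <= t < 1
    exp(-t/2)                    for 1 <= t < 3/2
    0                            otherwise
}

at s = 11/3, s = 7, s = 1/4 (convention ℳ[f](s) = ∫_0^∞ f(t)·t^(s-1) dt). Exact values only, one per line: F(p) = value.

F(11/3) = -8*2**(2/3)*uppergamma(11/3, 3/4) - uppergamma(11/3, 1) + 3*2**(5/6)/400 + uppergamma(11/3, 1/2) + 8*2**(2/3)*uppergamma(11/3, 1/2)
F(7) = -6243201*exp(-3/4)/32 - 1957*exp(-1) + sqrt(2)/1920 + 9800517*exp(-1/2)/64
F(1/4) = -2**(1/4)*uppergamma(1/4, 3/4) - uppergamma(1/4, 1) + uppergamma(1/4, 1/2) + 2**(1/4)*uppergamma(1/4, 1/2) + 2*2**(1/4)/3

the 3 pieces separated at 1/2, 1 each add one integral
∫ over [0, 1/2) of sqrt(t)·t^(s-1) joins the sum
segment 1/2 to 1 holds exp(-t); add its integral
segment 1 to 3/2 holds exp(-t/2); add its integral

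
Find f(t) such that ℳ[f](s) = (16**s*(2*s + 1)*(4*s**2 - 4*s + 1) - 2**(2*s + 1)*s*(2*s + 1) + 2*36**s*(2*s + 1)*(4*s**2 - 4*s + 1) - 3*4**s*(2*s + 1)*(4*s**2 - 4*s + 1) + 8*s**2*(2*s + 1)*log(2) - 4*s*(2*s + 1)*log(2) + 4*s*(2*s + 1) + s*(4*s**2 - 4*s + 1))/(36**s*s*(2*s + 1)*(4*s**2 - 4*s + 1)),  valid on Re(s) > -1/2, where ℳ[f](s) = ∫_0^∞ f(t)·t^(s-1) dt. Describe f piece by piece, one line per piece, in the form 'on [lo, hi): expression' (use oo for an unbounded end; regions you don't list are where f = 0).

remove the power substitution first: 3*t on [0, 1/6); log(3*t)/(3*t) on [1/6, 1/3); 3 on [1/3, 2/3); …
back out the common scale on t: t on [0, 1/2); log(t)/t on [1/2, 1); 3 on [1, 2); …
decompose at 1/36, 1/9, 4/9; ℳ[f](s) sums the 4 pieces' integrals
segment 0 to 1/36 holds 3*sqrt(t); add its integral
on [1/36, 1/9) integrate f = log(3*sqrt(t))/(3*sqrt(t)) against the kernel
∫ 3·t^(s-1) over [1/9, 4/9)
between 4/9 and 1 the integrand is 2·t^(s-1)

on [0, 1/36): 3*sqrt(t)
on [1/36, 1/9): log(3*sqrt(t))/(3*sqrt(t))
on [1/9, 4/9): 3
on [4/9, 1): 2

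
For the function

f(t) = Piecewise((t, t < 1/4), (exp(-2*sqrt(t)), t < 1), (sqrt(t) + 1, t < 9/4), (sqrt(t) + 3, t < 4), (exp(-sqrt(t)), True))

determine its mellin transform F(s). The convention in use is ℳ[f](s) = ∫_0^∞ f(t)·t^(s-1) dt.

reversing the power substitution: t**2 on [0, 1/2); exp(-2*t) on [1/2, 1); t + 1 on [1, 3/2); …
split f at 1/4, 1, 9/4, 4: ℳ[f](s) collects 5 kernel integrals
piece [0, 1/4): integrate t against the kernel
[1/4, 1) adds the kernel integral of exp(-2*sqrt(t))
on [1, 9/4) integrate f = (sqrt(t) + 1) against the kernel
∫ over [9/4, 4) of (sqrt(t) + 3)·t^(s-1) joins the sum
between 4 and ∞ the integrand is exp(-sqrt(t))·t^(s-1)

(40*2**(4*s)*s*(s + 1) + 12*2**(4*s)*(s + 1) + 8*2**(2*s)*s*(s + 1)*(2*s + 1)*uppergamma(2*s, 2) - 16*2**(2*s)*s*(s + 1) - 4*2**(2*s)*(s + 1) - 16*9**s*s*(s + 1) - 8*9**s*(s + 1) + 8*s*(s + 1)*(2*s + 1)*uppergamma(2*s, 1) - 8*s*(s + 1)*(2*s + 1)*uppergamma(2*s, 2) + s*(2*s + 1))/(4*2**(2*s)*s*(s + 1)*(2*s + 1))
  Re(s) > -1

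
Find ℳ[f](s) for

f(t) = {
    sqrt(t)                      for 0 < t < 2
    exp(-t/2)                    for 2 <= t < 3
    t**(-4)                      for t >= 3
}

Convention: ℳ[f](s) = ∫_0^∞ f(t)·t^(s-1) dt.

treat the 3 regions marked off by 2, 3 separately and sum
∫ over [0, 2) of sqrt(t)·t^(s-1) joins the sum
between 2 and 3 the integrand is exp(-t/2)·t^(s-1)
for t in [3, ∞): the term is ∫ t**(-4)·t^(s-1)

(2**s*(s - 4)*(2*s + 1)*uppergamma(s, 1) - 2**s*(s - 4)*(2*s + 1)*uppergamma(s, 3/2) + 2*2**(s + 1/2)*(s - 4) - 3**s*(2*s + 1)/81)/((s - 4)*(2*s + 1))
  -1/2 < Re(s) < 4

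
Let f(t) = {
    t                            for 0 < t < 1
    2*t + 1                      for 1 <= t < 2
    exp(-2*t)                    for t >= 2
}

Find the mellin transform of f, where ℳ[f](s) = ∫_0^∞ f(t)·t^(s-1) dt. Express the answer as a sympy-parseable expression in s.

(2**s*s*(s + 1)*uppergamma(s, 4) - 2*4**s*s - 4**s + 5*8**s*s + 8**s)/(4**s*s*(s + 1))
  Re(s) > -1

summing 3 kernel integrals split by 1, 2 yields ℳ[f](s)
the [0, 1) slice contributes ∫ t·t^(s-1) dt
∫ over [1, 2) of (2*t + 1)·t^(s-1) joins the sum
the [2, ∞) slice contributes ∫ exp(-2*t)·t^(s-1) dt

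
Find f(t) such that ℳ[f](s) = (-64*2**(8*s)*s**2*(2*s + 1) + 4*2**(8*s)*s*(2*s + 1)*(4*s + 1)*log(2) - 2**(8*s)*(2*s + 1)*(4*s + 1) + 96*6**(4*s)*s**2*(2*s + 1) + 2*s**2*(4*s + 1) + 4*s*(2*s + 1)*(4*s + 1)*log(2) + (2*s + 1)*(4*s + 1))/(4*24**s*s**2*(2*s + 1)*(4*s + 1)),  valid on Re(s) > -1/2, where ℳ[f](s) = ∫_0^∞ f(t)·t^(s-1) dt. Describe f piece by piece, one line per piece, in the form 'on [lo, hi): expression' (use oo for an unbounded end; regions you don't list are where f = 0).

on [0, 1/24): sqrt(6)*sqrt(t)/2
on [1/24, 32/3): log(2**(3/4)*3**(1/4)*t**(1/4)/2)
on [32/3, 54): 2**(3/4)*3**(1/4)*t**(1/4)

the common scale on t comes off first: sqrt(t) on [0, 1/16); log(t**(1/4)) on [1/16, 16); 2*t**(1/4) on [16, 81)
remove the power substitution first: t on [0, 1/4); log(sqrt(t)) on [1/4, 4); 2*sqrt(t) on [4, 9)
undo the power substitution: t**2 on [0, 1/2); log(t) on [1/2, 2); 2*t on [2, 3)
the 3 pieces separated at 1/24, 32/3 each add one integral
the [0, 1/24) slice contributes ∫ sqrt(6)*sqrt(t)/2·t^(s-1) dt
over [1/24, 32/3), the kernel integral of log(2**(3/4)*3**(1/4)*t**(1/4)/2) enters the sum
segment [32/3, 54) carries 2**(3/4)*3**(1/4)*t**(1/4); integrate it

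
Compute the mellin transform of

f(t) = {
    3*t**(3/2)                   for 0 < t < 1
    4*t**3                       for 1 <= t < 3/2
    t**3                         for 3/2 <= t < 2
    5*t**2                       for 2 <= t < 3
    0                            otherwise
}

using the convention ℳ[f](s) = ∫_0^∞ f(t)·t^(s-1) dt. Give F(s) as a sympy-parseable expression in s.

along the cuts 1, 3/2, 2, ℳ[f](s) splits into 4 integrals
segment 0 to 1 holds 3*t**(3/2); add its integral
over [1, 3/2), the kernel integral of 4*t**3 enters the sum
on [3/2, 2) integrate f = t**3 against the kernel
segment [2, 3) carries 5*t**2; integrate it

(64*2**s*(s + 2)*(2*s + 3) - 160*2**s*(s + 3)*(2*s + 3) + 360*3**s*(s + 3)*(2*s + 3) + 48*(s + 2)*(s + 3) - 32*(s + 2)*(2*s + 3) + 81*3**s*(s + 2)*(2*s + 3)/2**s)/(8*(s + 2)*(s + 3)*(2*s + 3))
  Re(s) > -3/2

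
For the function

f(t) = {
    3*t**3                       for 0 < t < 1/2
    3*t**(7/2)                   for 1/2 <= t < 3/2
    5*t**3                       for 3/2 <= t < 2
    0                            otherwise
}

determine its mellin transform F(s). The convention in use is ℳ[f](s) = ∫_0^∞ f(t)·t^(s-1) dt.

(320*2**s*(2*s + 7) + 81*2**(1/2 - s)*3**(s + 1/2)*(s + 3) - 3*2**(1/2 - s)*(s + 3) - 135*(3/2)**s*(2*s + 7) + 3*(2*s + 7)/2**s)/(8*(s + 3)*(2*s + 7))
  Re(s) > -3

linearity at 1/2, 3/2 turns ℳ[f](s) into 3 summed integrals
piece [0, 1/2): integrate 3*t**3 against the kernel
segment [1/2, 3/2) carries 3*t**(7/2); integrate it
over [3/2, 2), the kernel integral of 5*t**3 enters the sum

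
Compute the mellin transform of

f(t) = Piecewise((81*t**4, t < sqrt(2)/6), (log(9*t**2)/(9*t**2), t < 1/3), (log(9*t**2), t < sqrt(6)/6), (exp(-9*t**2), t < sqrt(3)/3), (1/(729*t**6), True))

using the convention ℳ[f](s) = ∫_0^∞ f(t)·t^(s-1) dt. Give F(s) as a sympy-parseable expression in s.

peel off the common scale on t: t**4 on [0, sqrt(2)/2); log(t**2)/t**2 on [sqrt(2)/2, 1); log(t**2) on [1, sqrt(6)/2); …
the power substitution comes off first: t**2 on [0, 1/2); log(t)/t on [1/2, 1); log(t) on [1, 3/2); …
slice at sqrt(2)/6, 1/3, sqrt(6)/6, sqrt(3)/3, transform all 5 pieces, and sum them
[0, sqrt(2)/6) adds the kernel integral of 81*t**4
on [sqrt(2)/6, 1/3): add ∫ log(9*t**2)/(9*t**2)·t^(s-1) dt
over [1/3, sqrt(6)/6), the kernel integral of log(9*t**2) enters the sum
∫ exp(-9*t**2)·t^(s-1) over [sqrt(6)/6, sqrt(3)/3)
piece [sqrt(3)/3, ∞): integrate 1/(729*t**6) against the kernel

(27*2**(s/2)*s**2*(s/2 - 3)*(s/2 + 2)*(s**2/4 - s + 1)*uppergamma(s/2, 3/2) - 27*2**(s/2)*s**2*(s/2 - 3)*(s/2 + 2)*(s**2/4 - s + 1)*uppergamma(s/2, 3) - 27*2**(s/2)*s**2*(s/2 - 3)*(s/2 + 2) + 108*2**(s/2)*(s/2 - 3)*(s/2 + 2)*(s**2/4 - s + 1) - 54*3**(s/2)*s*(s/2 - 3)*(s/2 + 2)*(s**2/4 - s + 1)*log(2) + 54*3**(s/2)*s*(s/2 - 3)*(s/2 + 2)*(s**2/4 - s + 1)*log(3) - 108*3**(s/2)*(s/2 - 3)*(s/2 + 2)*(s**2/4 - s + 1) - 6**(s/2)*s**2*(s/2 + 2)*(s**2/4 - s + 1) + 27*s**3*(s/2 - 3)*(s/2 + 2)*log(2) - 54*s**2*(s/2 - 3)*(s/2 + 2)*log(2) + 54*s**2*(s/2 - 3)*(s/2 + 2) + 27*s**2*(s/2 - 3)*(s**2/4 - s + 1)/4)/(54*2**(s/2)*3**s*s**2*(s/2 - 3)*(s/2 + 2)*(s**2/4 - s + 1))
  -4 < Re(s) < 6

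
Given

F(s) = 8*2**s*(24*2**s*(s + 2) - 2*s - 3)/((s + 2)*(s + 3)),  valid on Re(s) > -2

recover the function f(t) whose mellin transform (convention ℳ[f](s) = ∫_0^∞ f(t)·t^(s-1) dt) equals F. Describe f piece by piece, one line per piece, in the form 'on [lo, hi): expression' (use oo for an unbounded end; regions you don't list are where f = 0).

on [0, 2): 2*t**2
on [2, 4): 3*t**3

split f at 2: ℳ[f](s) collects 2 kernel integrals
[0, 2) adds the kernel integral of 2*t**2
segment 2 to 4 holds 3*t**3; add its integral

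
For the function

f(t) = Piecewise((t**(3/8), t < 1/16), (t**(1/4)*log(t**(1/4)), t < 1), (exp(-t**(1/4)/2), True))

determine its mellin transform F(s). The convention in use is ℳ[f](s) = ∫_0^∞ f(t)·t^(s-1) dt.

2*(2*2**(8*s)*(8*s + 3)*(16*s**2 + 8*s + 1)*uppergamma(4*s, 1/2) - 2*2**(4*s)*(8*s + 3) + 4*s*(8*s + 3)*log(2) + 8*s + (8*s + 3)*log(2) + sqrt(2)*(16*s**2 + 8*s + 1) + 3)/(2**(4*s)*(8*s + 3)*(16*s**2 + 8*s + 1))
  Re(s) > -3/8

back out the power substitution: t**(3/4) on [0, 1/4); sqrt(t)*log(sqrt(t)) on [1/4, 1); exp(-sqrt(t)/2) on [1, ∞)
remove the power substitution first: t**(3/2) on [0, 1/2); t*log(t) on [1/2, 1); exp(-t/2) on [1, ∞)
linearity at 1/16, 1 turns ℳ[f](s) into 3 summed integrals
piece [0, 1/16): integrate t**(3/8) against the kernel
the [1/16, 1) slice contributes ∫ t**(1/4)*log(t**(1/4))·t^(s-1) dt
∫ over [1, ∞) of exp(-t**(1/4)/2)·t^(s-1) joins the sum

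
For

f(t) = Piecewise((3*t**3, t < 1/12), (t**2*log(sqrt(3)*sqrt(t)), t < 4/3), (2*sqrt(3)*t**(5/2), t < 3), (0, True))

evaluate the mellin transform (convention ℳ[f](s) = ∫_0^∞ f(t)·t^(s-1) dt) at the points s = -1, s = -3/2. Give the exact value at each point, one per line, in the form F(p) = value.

F(-1) = 17*log(2)/12 + 2255/288
F(-3/2) = 5*sqrt(3)*(12*log(2) + 17)/36

reversing the shared t-power: 3*t on [0, 1/12); log(sqrt(3)*sqrt(t)) on [1/12, 4/3); 2*sqrt(3)*sqrt(t) on [4/3, 3)
back out the common scale on t: t on [0, 1/4); log(sqrt(t)) on [1/4, 4); 2*sqrt(t) on [4, 9)
strip the power substitution: t**2 on [0, 1/2); log(t) on [1/2, 2); 2*t on [2, 3)
along the cuts 1/12, 4/3, ℳ[f](s) splits into 3 integrals
between 0 and 1/12 the integrand is 3*t**3·t^(s-1)
on [1/12, 4/3) integrate f = t**2*log(sqrt(3)*sqrt(t)) against the kernel
∫ 2*sqrt(3)*t**(5/2)·t^(s-1) over [4/3, 3)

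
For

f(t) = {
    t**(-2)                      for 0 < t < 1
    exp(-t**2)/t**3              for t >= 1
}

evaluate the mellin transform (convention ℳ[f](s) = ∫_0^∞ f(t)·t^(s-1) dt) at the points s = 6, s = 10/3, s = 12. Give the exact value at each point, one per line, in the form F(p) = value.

F(6) = (2 + E*(sqrt(pi)*erfc(1) + 1))*exp(-1)/4
F(10/3) = uppergamma(1/6, 1)/2 + 3/4
F(12) = (E*(16 + 525*sqrt(pi)*erfc(1)) + 2110)*exp(-1)/160

remove the shared t-power first: 1/t on [0, 1); exp(-t**2)/t**2 on [1, ∞)
back out the power substitution: 1/sqrt(t) on [0, 1); exp(-t)/t on [1, ∞)
invert the shared t-power to get sqrt(t) on [0, 1); exp(-t) on [1, ∞)
cuts at 1: linearity sums the 2 kernel integrals
segment [0, 1) carries t**(-2); integrate it
segment 1 to ∞ holds exp(-t**2)/t**3; add its integral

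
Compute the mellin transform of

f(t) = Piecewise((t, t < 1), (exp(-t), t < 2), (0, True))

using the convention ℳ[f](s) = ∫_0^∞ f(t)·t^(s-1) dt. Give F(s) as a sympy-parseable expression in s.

((s + 1)*uppergamma(s, 1) - (s + 1)*uppergamma(s, 2) + 1)/(s + 1)
  Re(s) > -1

treat the 2 regions marked off by 1 separately and sum
segment [0, 1) carries t; integrate it
∫ exp(-t)·t^(s-1) over [1, 2)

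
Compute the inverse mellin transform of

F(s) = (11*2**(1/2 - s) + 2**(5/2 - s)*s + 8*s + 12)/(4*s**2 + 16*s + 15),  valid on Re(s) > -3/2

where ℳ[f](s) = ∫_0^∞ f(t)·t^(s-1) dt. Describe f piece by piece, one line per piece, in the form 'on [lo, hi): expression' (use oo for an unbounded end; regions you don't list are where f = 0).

summing 2 kernel integrals split by 1/2 yields ℳ[f](s)
piece [0, 1/2): integrate 5*t**(3/2) against the kernel
on [1/2, 1) integrate f = 2*t**(5/2) against the kernel

on [0, 1/2): 5*t**(3/2)
on [1/2, 1): 2*t**(5/2)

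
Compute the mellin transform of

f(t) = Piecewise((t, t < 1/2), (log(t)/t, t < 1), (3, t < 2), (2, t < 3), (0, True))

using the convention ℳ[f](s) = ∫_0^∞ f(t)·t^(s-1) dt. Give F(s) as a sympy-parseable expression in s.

(2*2**(2*s)*(s + 1)*(s**2 - 2*s + 1) - 2*2**s*s*(s + 1) - 6*2**s*(s + 1)*(s**2 - 2*s + 1) + 4*6**s*(s + 1)*(s**2 - 2*s + 1) + 4*s**2*(s + 1)*log(2) - 4*s*(s + 1)*log(2) + 4*s*(s + 1) + s*(s**2 - 2*s + 1))/(2*2**s*s*(s + 1)*(s**2 - 2*s + 1))
  Re(s) > -1

integrate the 4 segments split at 1/2, 1, 2, then add the results
∫ over [0, 1/2) of t·t^(s-1) joins the sum
segment 1/2 to 1 holds log(t)/t; add its integral
[1, 2) adds the kernel integral of 3
piece [2, 3): integrate 2 against the kernel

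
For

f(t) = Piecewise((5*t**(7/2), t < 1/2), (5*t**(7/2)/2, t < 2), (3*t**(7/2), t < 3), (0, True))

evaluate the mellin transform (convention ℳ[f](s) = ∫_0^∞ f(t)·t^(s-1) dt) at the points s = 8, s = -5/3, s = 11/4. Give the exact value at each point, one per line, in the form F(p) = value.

integrate the 3 segments split at 1/2, 2, then add the results
segment 0 to 1/2 holds 5*t**(7/2); add its integral
∫ 5*t**(7/2)/2·t^(s-1) over [1/2, 2)
over [2, 3), the kernel integral of 3*t**(7/2) enters the sum

F(8) = -8388603*sqrt(2)/94208 + 1062882*sqrt(3)/23
F(-5/3) = -6*2**(5/6)/11 + 15*2**(1/6)/44 + 54*3**(5/6)/11
F(11/4) = -128*2**(1/4)/25 + 2**(3/4)/320 + 8748*3**(1/4)/25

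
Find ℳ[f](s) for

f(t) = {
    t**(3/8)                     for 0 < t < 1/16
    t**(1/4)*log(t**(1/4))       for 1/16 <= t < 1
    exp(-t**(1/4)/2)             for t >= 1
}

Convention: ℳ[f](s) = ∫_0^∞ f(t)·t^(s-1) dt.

2*(2*2**(8*s)*(8*s + 3)*(16*s**2 + 8*s + 1)*uppergamma(4*s, 1/2) - 2*2**(4*s)*(8*s + 3) + 4*s*(8*s + 3)*log(2) + 8*s + (8*s + 3)*log(2) + sqrt(2)*(16*s**2 + 8*s + 1) + 3)/(2**(4*s)*(8*s + 3)*(16*s**2 + 8*s + 1))
  Re(s) > -3/8

reversing the power substitution: t**(3/4) on [0, 1/4); sqrt(t)*log(sqrt(t)) on [1/4, 1); exp(-sqrt(t)/2) on [1, ∞)
strip the power substitution: t**(3/2) on [0, 1/2); t*log(t) on [1/2, 1); exp(-t/2) on [1, ∞)
split f at 1/16, 1: ℳ[f](s) collects 3 kernel integrals
segment 0 to 1/16 holds t**(3/8); add its integral
∫ t**(1/4)*log(t**(1/4))·t^(s-1) over [1/16, 1)
segment [1, ∞) carries exp(-t**(1/4)/2); integrate it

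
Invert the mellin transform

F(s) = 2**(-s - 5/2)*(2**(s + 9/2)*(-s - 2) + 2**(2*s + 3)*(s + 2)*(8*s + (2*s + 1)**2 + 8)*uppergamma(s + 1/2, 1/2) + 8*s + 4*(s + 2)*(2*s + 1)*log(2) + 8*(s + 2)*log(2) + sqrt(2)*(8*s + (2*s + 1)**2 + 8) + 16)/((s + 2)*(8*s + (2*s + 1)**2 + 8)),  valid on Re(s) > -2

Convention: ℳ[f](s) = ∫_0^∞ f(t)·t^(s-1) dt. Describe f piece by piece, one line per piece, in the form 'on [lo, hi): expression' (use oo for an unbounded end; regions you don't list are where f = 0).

back out the shared t-power: t**(3/2) on [0, 1/2); t*log(t) on [1/2, 1); exp(-t/2) on [1, ∞)
f breaks at 1/2, 1 into 3 integrals to sum
[0, 1/2) adds the kernel integral of t**2
piece [1/2, 1): integrate t**(3/2)*log(t) against the kernel
segment 1 to ∞ holds sqrt(t)*exp(-t/2); add its integral

on [0, 1/2): t**2
on [1/2, 1): t**(3/2)*log(t)
on [1, oo): sqrt(t)*exp(-t/2)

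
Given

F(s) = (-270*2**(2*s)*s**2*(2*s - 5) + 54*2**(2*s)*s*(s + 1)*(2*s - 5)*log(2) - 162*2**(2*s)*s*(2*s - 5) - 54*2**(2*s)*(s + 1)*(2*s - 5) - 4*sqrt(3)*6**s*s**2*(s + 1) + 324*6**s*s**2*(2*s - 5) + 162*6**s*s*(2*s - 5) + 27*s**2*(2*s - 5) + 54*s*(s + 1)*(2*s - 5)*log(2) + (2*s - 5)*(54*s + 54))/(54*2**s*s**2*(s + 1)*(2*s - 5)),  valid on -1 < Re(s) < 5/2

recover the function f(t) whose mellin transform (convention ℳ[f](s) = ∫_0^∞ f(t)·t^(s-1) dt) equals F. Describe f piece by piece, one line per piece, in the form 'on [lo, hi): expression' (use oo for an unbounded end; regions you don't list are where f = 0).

on [0, 1/2): t
on [1/2, 2): log(t)
on [2, 3): t + 3
on [3, oo): t**(-5/2)

integrate the 4 segments split at 1/2, 2, 3, then add the results
segment [0, 1/2) carries t; integrate it
between 1/2 and 2 the integrand is log(t)·t^(s-1)
over [2, 3), the kernel integral of (t + 3) enters the sum
segment 3 to ∞ holds t**(-5/2); add its integral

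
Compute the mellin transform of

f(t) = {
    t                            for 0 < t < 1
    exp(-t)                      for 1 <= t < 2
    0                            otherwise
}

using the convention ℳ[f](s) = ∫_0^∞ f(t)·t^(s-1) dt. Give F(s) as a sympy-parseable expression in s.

((s + 1)*uppergamma(s, 1) - (s + 1)*uppergamma(s, 2) + 1)/(s + 1)
  Re(s) > -1

cuts at 1: linearity sums the 2 kernel integrals
∫ t·t^(s-1) over [0, 1)
the [1, 2) slice contributes ∫ exp(-t)·t^(s-1) dt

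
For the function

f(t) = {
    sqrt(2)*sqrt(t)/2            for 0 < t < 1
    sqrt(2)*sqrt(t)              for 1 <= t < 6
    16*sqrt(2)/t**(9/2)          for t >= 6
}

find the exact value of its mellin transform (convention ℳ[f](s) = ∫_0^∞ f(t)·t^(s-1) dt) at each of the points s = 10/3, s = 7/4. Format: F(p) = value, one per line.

reversing the common scale on t: sqrt(t) on [0, 1/2); 2*sqrt(t) on [1/2, 3); t**(-9/2) on [3, ∞)
reversing the shared t-power: t**(3/2) on [0, 1/2); 2*t**(3/2) on [1/2, 3); t**(-7/2) on [3, ∞)
invert the shared t-power to get t on [0, 1/2); 2*t on [1/2, 3); t**(-4) on [3, ∞)
f breaks at 1, 6 into 3 integrals to sum
[0, 1) adds the kernel integral of sqrt(2)*sqrt(t)/2
for t in [1, 6): the term is ∫ sqrt(2)*sqrt(t)·t^(s-1)
[6, ∞) adds the kernel integral of 16*sqrt(2)/t**(9/2)

F(10/3) = sqrt(2)*(-63 + 27400*6**(5/6))/483
F(7/4) = 2*sqrt(2)*(-33 + 2380*6**(1/4))/297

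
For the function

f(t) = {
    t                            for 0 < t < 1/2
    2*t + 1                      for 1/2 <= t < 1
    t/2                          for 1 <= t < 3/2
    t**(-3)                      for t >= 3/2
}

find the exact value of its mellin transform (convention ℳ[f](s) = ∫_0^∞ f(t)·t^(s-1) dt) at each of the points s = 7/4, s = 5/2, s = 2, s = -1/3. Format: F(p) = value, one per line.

summing 4 kernel integrals split by 1/2, 1, 3/2 yields ℳ[f](s)
for t in [0, 1/2): the term is ∫ t·t^(s-1)
∫ over [1/2, 1) of (2*t + 1)·t^(s-1) joins the sum
for t in [1, 3/2): the term is ∫ t/2·t^(s-1)
the [3/2, ∞) slice contributes ∫ t**(-3)·t^(s-1) dt

F(7/4) = 2**(1/4)*(-2610 + 5299*3**(3/4) + 7740*2**(3/4))/13860
F(5/2) = -19*sqrt(2)/280 + 29/35 + 305*sqrt(6)/336
F(2) = 33/16
F(-1/3) = 2**(1/3)*(-405*2**(2/3) + 437*3**(2/3) + 2430)/1080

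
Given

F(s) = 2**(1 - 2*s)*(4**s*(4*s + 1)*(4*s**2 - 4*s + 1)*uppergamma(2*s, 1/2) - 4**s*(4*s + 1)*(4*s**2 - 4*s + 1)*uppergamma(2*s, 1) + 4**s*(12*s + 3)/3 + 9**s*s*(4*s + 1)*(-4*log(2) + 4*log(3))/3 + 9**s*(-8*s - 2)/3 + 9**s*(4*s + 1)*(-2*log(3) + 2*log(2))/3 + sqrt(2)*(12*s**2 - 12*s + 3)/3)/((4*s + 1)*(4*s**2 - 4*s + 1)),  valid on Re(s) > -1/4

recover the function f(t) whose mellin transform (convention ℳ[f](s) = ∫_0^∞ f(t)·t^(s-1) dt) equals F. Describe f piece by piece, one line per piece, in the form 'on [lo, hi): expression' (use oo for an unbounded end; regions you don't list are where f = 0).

reversing the power substitution: sqrt(t) on [0, 1/2); exp(-t) on [1/2, 1); log(t)/t on [1, 3/2)
linearity at 1/4, 1 turns ℳ[f](s) into 3 summed integrals
∫ over [0, 1/4) of t**(1/4)·t^(s-1) joins the sum
on [1/4, 1): add ∫ exp(-sqrt(t))·t^(s-1) dt
∫ over [1, 9/4) of log(sqrt(t))/sqrt(t)·t^(s-1) joins the sum

on [0, 1/4): t**(1/4)
on [1/4, 1): exp(-sqrt(t))
on [1, 9/4): log(sqrt(t))/sqrt(t)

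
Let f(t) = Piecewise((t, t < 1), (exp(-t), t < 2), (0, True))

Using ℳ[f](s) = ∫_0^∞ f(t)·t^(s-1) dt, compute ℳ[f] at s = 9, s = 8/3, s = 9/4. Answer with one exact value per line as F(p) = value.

F(9) = -297856*exp(-2) + 1/10 + 109601*exp(-1)
F(8/3) = -uppergamma(8/3, 2) + 3/11 + uppergamma(8/3, 1)
F(9/4) = -uppergamma(9/4, 2) + 4/13 + uppergamma(9/4, 1)

cuts at 1: linearity sums the 2 kernel integrals
∫ t·t^(s-1) over [0, 1)
between 1 and 2 the integrand is exp(-t)·t^(s-1)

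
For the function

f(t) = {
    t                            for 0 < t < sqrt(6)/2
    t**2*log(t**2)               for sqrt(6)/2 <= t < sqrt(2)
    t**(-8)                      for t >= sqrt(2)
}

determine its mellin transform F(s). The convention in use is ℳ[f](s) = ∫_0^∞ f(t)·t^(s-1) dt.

invert the power substitution to get sqrt(t) on [0, 3/2); t*log(t) on [3/2, 2); t**(-4) on [2, ∞)
treat the 3 regions marked off by sqrt(6)/2, sqrt(2) separately and sum
∫ over [0, sqrt(6)/2) of t·t^(s-1) joins the sum
∫ t**2*log(t**2)·t^(s-1) over [sqrt(6)/2, sqrt(2))
piece [sqrt(2), ∞): integrate t**(-8) against the kernel

(sqrt(2)/2)**s*(32*2**s*s*(s - 8)*(s + 1)*log(2) - 64*2**s*(s - 8)*(s + 1) + 64*2**s*(s - 8)*(s + 1)*log(2) - 2**s*(s + 1)*(s**2 + 4*s + 4) + 3**(s/2)*s*(s - 8)*(s + 1)*(-24*log(3) + 24*log(2)) + 3**(s/2)*(s - 8)*(s + 1)*(-48*log(3) + 48*log(2)) + 48*3**(s/2)*(s - 8)*(s + 1) + 8*3**(s/2)*sqrt(6)*(s - 8)*(s**2 + 4*s + 4))/(16*(s - 8)*(s + 1)*(s**2 + 4*s + 4))
  -1 < Re(s) < 8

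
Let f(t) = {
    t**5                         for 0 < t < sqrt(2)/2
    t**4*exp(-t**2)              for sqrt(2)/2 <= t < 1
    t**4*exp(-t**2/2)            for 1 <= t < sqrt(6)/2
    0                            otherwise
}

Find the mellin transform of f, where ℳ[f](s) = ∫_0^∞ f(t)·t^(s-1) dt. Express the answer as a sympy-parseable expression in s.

remove the power substitution first: t**(5/2) on [0, 1/2); t**2*exp(-t) on [1/2, 1); t**2*exp(-t/2) on [1, 3/2)
strip the shared t-power: sqrt(t) on [0, 1/2); exp(-t) on [1/2, 1); exp(-t/2) on [1, 3/2)
along the cuts sqrt(2)/2, 1, ℳ[f](s) splits into 3 integrals
for t in [0, sqrt(2)/2): the term is ∫ t**5·t^(s-1)
piece [sqrt(2)/2, 1): integrate t**4*exp(-t**2) against the kernel
on [1, sqrt(6)/2) integrate f = t**4*exp(-t**2/2) against the kernel

(4*2**(s/2)*(s + 5)*uppergamma(s/2 + 2, 1/2) - 4*2**(s/2)*(s + 5)*uppergamma(s/2 + 2, 1) + 16*2**s*(s + 5)*uppergamma(s/2 + 2, 1/2) - 16*2**s*(s + 5)*uppergamma(s/2 + 2, 3/4) + sqrt(2))/(8*2**(s/2)*(s + 5))
  Re(s) > -5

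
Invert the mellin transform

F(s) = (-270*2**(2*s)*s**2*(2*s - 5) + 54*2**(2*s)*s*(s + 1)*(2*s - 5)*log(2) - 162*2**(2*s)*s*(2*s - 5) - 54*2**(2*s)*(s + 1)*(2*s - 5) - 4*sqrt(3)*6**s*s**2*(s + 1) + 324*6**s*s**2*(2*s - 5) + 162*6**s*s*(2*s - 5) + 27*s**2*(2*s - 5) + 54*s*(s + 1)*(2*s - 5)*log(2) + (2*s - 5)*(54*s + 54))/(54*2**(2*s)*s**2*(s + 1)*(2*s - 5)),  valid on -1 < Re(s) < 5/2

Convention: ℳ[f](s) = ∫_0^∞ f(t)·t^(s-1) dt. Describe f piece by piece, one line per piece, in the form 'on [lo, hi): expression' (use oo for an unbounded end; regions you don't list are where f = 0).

on [0, 1/4): 2*t
on [1/4, 1): log(2*t)
on [1, 3/2): 2*t + 3
on [3/2, oo): sqrt(2)/(8*t**(5/2))

strip the common scale on t: t on [0, 1/2); log(t) on [1/2, 2); t + 3 on [2, 3); …
integrate the 4 segments split at 1/4, 1, 3/2, then add the results
segment [0, 1/4) carries 2*t; integrate it
on [1/4, 1) integrate f = log(2*t) against the kernel
segment [1, 3/2) carries (2*t + 3); integrate it
the [3/2, ∞) slice contributes ∫ sqrt(2)/(8*t**(5/2))·t^(s-1) dt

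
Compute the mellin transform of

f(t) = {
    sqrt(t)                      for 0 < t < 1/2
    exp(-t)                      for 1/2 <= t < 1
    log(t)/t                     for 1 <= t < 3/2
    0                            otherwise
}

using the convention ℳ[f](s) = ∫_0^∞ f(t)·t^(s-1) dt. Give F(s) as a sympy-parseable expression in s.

(3*2**s*(2*s + 1)*(s**2 - 2*s + 1)*uppergamma(s, 1/2) - 3*2**s*(2*s + 1)*(s**2 - 2*s + 1)*uppergamma(s, 1) + 3*2**s*(2*s + 1) + 3**s*s*(2*s + 1)*(-2*log(2) + 2*log(3)) - 2*3**s*(2*s + 1) + 3**s*(2*s + 1)*(-2*log(3) + 2*log(2)) + 3*sqrt(2)*(s**2 - 2*s + 1))/(3*2**s*(2*s + 1)*(s**2 - 2*s + 1))
  Re(s) > -1/2

summing 3 kernel integrals split by 1/2, 1 yields ℳ[f](s)
on [0, 1/2) integrate f = sqrt(t) against the kernel
on [1/2, 1): add ∫ exp(-t)·t^(s-1) dt
segment 1 to 3/2 holds log(t)/t; add its integral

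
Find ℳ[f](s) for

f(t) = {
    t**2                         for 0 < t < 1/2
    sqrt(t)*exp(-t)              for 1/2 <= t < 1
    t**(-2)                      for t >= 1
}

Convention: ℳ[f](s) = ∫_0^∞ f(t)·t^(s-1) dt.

(-2**(1 - s)/4 + s**2*uppergamma(s + 1/2, 1/2) - s**2*uppergamma(s + 1/2, 1) - s - 4*uppergamma(s + 1/2, 1/2) + 4*uppergamma(s + 1/2, 1) - 2 + s/(4*2**s))/(s**2 - 4)
  -2 < Re(s) < 2

undo the shared t-power: t**(3/2) on [0, 1/2); exp(-t) on [1/2, 1); t**(-5/2) on [1, ∞)
along the cuts 1/2, 1, ℳ[f](s) splits into 3 integrals
between 0 and 1/2 the integrand is t**2·t^(s-1)
segment 1/2 to 1 holds sqrt(t)*exp(-t); add its integral
the [1, ∞) slice contributes ∫ t**(-2)·t^(s-1) dt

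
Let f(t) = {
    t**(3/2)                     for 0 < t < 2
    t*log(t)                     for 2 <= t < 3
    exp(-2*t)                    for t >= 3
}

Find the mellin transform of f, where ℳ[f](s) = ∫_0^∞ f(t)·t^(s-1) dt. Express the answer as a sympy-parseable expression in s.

f breaks at 2, 3 into 3 integrals to sum
segment [0, 2) carries t**(3/2); integrate it
for t in [2, 3): the term is ∫ t*log(t)·t^(s-1)
∫ over [3, ∞) of exp(-2*t)·t^(s-1) joins the sum

(-12**s*s*(2*s + 3)*log(4) - 12**s*(2*s + 3)*log(4) + 12**s*(4*s + 6) + 12**s*sqrt(2)*(4*s**2 + 8*s + 4) + 3*18**s*s*(2*s + 3)*log(3) + 18**s*(-6*s - 9) + 3*18**s*(2*s + 3)*log(3) + 3**s*(2*s + 3)*(s**2 + 2*s + 1)*uppergamma(s, 6))/(6**s*(2*s + 3)*(s**2 + 2*s + 1))
  Re(s) > -3/2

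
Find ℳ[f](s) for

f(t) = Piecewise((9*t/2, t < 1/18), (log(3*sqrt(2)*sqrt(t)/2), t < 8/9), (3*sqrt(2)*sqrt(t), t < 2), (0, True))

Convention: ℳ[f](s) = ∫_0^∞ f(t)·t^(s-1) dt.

2**s*(4*16**s*s*(s + 1)*(2*s + 1)*log(2) - 32*2**(4*s)*s**2*(s + 1) - 2*2**(4*s)*(s + 1)*(2*s + 1) + 48*6**(2*s)*s**2*(s + 1) + s**2*(2*s + 1) + 4*s*(s + 1)*(2*s + 1)*log(2) + 2*(s + 1)*(2*s + 1))/(4*36**s*s**2*(s + 1)*(2*s + 1))
  Re(s) > -1

invert the common scale on t to get 9*t on [0, 1/36); log(3*sqrt(t)) on [1/36, 4/9); 6*sqrt(t) on [4/9, 1)
strip the power substitution: 9*t**2 on [0, 1/6); log(3*t) on [1/6, 2/3); 6*t on [2/3, 1)
invert the common scale on t to get t**2 on [0, 1/2); log(t) on [1/2, 2); 2*t on [2, 3)
treat the 3 regions marked off by 1/18, 8/9 separately and sum
between 0 and 1/18 the integrand is 9*t/2·t^(s-1)
∫ over [1/18, 8/9) of log(3*sqrt(2)*sqrt(t)/2)·t^(s-1) joins the sum
∫ over [8/9, 2) of 3*sqrt(2)*sqrt(t)·t^(s-1) joins the sum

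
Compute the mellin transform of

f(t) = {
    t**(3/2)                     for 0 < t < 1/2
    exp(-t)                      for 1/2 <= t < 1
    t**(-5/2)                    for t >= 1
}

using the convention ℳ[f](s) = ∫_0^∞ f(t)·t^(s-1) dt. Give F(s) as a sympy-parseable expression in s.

slice at 1/2, 1, transform all 3 pieces, and sum them
segment 0 to 1/2 holds t**(3/2); add its integral
∫ exp(-t)·t^(s-1) over [1/2, 1)
on [1, ∞) integrate f = t**(-5/2) against the kernel

(2*2**s*(2*s - 5)*(2*s + 3)*uppergamma(s, 1/2) - 2*2**s*(2*s - 5)*(2*s + 3)*uppergamma(s, 1) - 4*2**s*(2*s + 3) + sqrt(2)*(2*s - 5))/(2*2**s*(2*s - 5)*(2*s + 3))
  -3/2 < Re(s) < 5/2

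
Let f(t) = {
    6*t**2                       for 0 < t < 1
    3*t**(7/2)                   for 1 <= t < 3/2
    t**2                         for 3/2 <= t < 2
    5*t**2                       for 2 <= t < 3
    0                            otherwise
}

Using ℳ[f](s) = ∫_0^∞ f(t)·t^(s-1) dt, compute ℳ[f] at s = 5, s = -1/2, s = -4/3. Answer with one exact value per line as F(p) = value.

slice at 1, 3/2, 2, transform all 4 pieces, and sum them
the [0, 1) slice contributes ∫ 6*t**2·t^(s-1) dt
∫ 3*t**(7/2)·t^(s-1) over [1, 3/2)
segment [3/2, 2) carries t**2; integrate it
[2, 3) adds the kernel integral of 5*t**2

F(5) = 19683*sqrt(6)/4352 + 22650949/15232
F(-1/2) = -16*sqrt(2)/3 - sqrt(6)/2 + 51/8 + 10*sqrt(3)
F(-4/3) = -6*2**(2/3) - 3*2**(1/3)*3**(2/3)/4 + 81*2**(5/6)*3**(1/6)/52 + 99/13 + 15*3**(2/3)/2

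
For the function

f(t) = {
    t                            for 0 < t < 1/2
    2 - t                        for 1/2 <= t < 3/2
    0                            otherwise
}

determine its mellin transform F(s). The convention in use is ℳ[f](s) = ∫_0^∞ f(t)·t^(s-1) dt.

(3**s*s + 4*3**s - 2*s - 4)/(2*2**s*s*(s + 1))
  Re(s) > -1

split f at 1/2: ℳ[f](s) collects 2 kernel integrals
∫ t·t^(s-1) over [0, 1/2)
piece [1/2, 3/2): integrate (2 - t) against the kernel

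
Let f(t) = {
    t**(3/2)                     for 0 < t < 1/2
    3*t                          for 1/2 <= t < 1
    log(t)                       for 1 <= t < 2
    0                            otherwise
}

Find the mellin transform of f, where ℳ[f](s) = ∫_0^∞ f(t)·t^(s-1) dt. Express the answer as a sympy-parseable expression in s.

(-2*2**(2*s)*(s + 1)*(2*s + 3) + 6*2**s*s**2*(2*s + 3) + 2*2**s*(s + 1)*(2*s + 3) + 4**s*s*(s + 1)*(2*s + 3)*log(4) + sqrt(2)*s**2*(s + 1) - 3*s**2*(2*s + 3))/(2*2**s*s**2*(s + 1)*(2*s + 3))
  Re(s) > -3/2

linearity at 1/2, 1 turns ℳ[f](s) into 3 summed integrals
on [0, 1/2) integrate f = t**(3/2) against the kernel
the [1/2, 1) slice contributes ∫ 3*t·t^(s-1) dt
over [1, 2), the kernel integral of log(t) enters the sum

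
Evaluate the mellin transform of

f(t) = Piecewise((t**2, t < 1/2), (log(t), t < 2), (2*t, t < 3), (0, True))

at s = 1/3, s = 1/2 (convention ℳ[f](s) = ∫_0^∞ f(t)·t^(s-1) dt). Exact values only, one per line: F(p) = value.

F(1/3) = 3*2**(2/3)*(-112*2**(2/3) + log(2**(28 + 28*2**(2/3))) + 42*6**(1/3) + 85)/56
F(1/2) = sqrt(2)*(-277 + 180*log(2) + 120*sqrt(6))/60

split f at 1/2, 2: ℳ[f](s) collects 3 kernel integrals
on [0, 1/2) integrate f = t**2 against the kernel
on [1/2, 2) integrate f = log(t) against the kernel
[2, 3) adds the kernel integral of 2*t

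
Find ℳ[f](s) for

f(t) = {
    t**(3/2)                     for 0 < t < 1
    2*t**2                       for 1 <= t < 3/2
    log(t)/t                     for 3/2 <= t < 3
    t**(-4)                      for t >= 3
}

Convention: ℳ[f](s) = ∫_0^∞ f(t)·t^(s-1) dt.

(324*2**s*(s - 4)*(s + 2)*(s**2 - 2*s + 1) - 324*2**s*(s - 4)*(2*s + 3)*(s**2 - 2*s + 1) - 108*3**s*s*(s - 4)*(s + 2)*(2*s + 3)*log(3) + 108*3**s*s*(s - 4)*(s + 2)*(2*s + 3)*log(2) - 108*3**s*(s - 4)*(s + 2)*(2*s + 3)*log(2) + 108*3**s*(s - 4)*(s + 2)*(2*s + 3) + 108*3**s*(s - 4)*(s + 2)*(2*s + 3)*log(3) + 729*3**s*(s - 4)*(2*s + 3)*(s**2 - 2*s + 1) + 54*6**s*s*(s - 4)*(s + 2)*(2*s + 3)*log(3) - 54*6**s*(s - 4)*(s + 2)*(2*s + 3)*log(3) - 54*6**s*(s - 4)*(s + 2)*(2*s + 3) - 2*6**s*(s + 2)*(2*s + 3)*(s**2 - 2*s + 1))/(162*2**s*(s - 4)*(s + 2)*(2*s + 3)*(s**2 - 2*s + 1))
  -3/2 < Re(s) < 4

summing 4 kernel integrals split by 1, 3/2, 3 yields ℳ[f](s)
∫ over [0, 1) of t**(3/2)·t^(s-1) joins the sum
∫ over [1, 3/2) of 2*t**2·t^(s-1) joins the sum
on [3/2, 3): add ∫ log(t)/t·t^(s-1) dt
segment [3, ∞) carries t**(-4); integrate it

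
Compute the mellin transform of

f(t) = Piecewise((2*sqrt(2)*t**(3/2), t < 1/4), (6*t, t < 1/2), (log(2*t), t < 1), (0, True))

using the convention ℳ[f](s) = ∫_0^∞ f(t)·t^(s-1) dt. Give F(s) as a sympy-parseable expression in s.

(-2*2**(2*s)*(s + 1)*(2*s + 3) + 6*2**s*s**2*(2*s + 3) + 2*2**s*(s + 1)*(2*s + 3) + 4**s*s*(s + 1)*(2*s + 3)*log(4) + sqrt(2)*s**2*(s + 1) - 3*s**2*(2*s + 3))/(2*2**(2*s)*s**2*(s + 1)*(2*s + 3))
  Re(s) > -3/2

the common scale on t comes off first: t**(3/2) on [0, 1/2); 3*t on [1/2, 1); log(t) on [1, 2)
slice at 1/4, 1/2, transform all 3 pieces, and sum them
on [0, 1/4): add ∫ 2*sqrt(2)*t**(3/2)·t^(s-1) dt
the [1/4, 1/2) slice contributes ∫ 6*t·t^(s-1) dt
segment 1/2 to 1 holds log(2*t); add its integral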